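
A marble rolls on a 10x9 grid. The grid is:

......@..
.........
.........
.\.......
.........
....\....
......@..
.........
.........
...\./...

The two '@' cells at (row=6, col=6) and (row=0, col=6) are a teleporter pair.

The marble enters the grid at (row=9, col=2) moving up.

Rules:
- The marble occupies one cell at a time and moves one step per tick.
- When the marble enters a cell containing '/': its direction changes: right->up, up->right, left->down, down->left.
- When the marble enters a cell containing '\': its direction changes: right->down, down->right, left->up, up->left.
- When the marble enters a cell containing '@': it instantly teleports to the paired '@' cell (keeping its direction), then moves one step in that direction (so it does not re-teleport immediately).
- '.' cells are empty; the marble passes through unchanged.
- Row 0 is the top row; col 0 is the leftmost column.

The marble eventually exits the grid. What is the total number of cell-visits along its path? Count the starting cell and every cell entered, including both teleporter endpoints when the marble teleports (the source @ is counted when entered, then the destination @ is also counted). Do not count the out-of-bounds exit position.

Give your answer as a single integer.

Answer: 10

Derivation:
Step 1: enter (9,2), '.' pass, move up to (8,2)
Step 2: enter (8,2), '.' pass, move up to (7,2)
Step 3: enter (7,2), '.' pass, move up to (6,2)
Step 4: enter (6,2), '.' pass, move up to (5,2)
Step 5: enter (5,2), '.' pass, move up to (4,2)
Step 6: enter (4,2), '.' pass, move up to (3,2)
Step 7: enter (3,2), '.' pass, move up to (2,2)
Step 8: enter (2,2), '.' pass, move up to (1,2)
Step 9: enter (1,2), '.' pass, move up to (0,2)
Step 10: enter (0,2), '.' pass, move up to (-1,2)
Step 11: at (-1,2) — EXIT via top edge, pos 2
Path length (cell visits): 10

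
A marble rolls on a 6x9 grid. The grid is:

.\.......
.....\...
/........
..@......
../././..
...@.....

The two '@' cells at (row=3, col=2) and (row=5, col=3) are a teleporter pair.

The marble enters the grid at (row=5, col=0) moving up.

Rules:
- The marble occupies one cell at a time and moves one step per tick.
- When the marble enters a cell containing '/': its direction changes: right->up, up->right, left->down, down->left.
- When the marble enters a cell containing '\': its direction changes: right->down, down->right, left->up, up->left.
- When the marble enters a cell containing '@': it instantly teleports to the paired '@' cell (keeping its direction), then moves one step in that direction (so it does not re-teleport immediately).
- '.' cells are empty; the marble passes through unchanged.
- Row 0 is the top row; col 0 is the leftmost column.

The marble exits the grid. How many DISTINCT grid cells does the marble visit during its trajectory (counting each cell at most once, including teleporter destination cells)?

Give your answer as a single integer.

Step 1: enter (5,0), '.' pass, move up to (4,0)
Step 2: enter (4,0), '.' pass, move up to (3,0)
Step 3: enter (3,0), '.' pass, move up to (2,0)
Step 4: enter (2,0), '/' deflects up->right, move right to (2,1)
Step 5: enter (2,1), '.' pass, move right to (2,2)
Step 6: enter (2,2), '.' pass, move right to (2,3)
Step 7: enter (2,3), '.' pass, move right to (2,4)
Step 8: enter (2,4), '.' pass, move right to (2,5)
Step 9: enter (2,5), '.' pass, move right to (2,6)
Step 10: enter (2,6), '.' pass, move right to (2,7)
Step 11: enter (2,7), '.' pass, move right to (2,8)
Step 12: enter (2,8), '.' pass, move right to (2,9)
Step 13: at (2,9) — EXIT via right edge, pos 2
Distinct cells visited: 12 (path length 12)

Answer: 12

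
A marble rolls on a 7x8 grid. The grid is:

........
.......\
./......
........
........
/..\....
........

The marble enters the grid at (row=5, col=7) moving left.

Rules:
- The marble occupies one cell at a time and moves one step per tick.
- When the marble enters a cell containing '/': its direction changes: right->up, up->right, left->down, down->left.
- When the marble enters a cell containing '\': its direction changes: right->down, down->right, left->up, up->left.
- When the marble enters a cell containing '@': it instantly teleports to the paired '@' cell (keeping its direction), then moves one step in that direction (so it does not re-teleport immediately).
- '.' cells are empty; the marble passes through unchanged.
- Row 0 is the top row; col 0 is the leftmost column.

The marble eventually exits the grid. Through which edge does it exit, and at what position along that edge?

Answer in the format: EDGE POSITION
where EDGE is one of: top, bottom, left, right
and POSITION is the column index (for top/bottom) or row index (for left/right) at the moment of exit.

Step 1: enter (5,7), '.' pass, move left to (5,6)
Step 2: enter (5,6), '.' pass, move left to (5,5)
Step 3: enter (5,5), '.' pass, move left to (5,4)
Step 4: enter (5,4), '.' pass, move left to (5,3)
Step 5: enter (5,3), '\' deflects left->up, move up to (4,3)
Step 6: enter (4,3), '.' pass, move up to (3,3)
Step 7: enter (3,3), '.' pass, move up to (2,3)
Step 8: enter (2,3), '.' pass, move up to (1,3)
Step 9: enter (1,3), '.' pass, move up to (0,3)
Step 10: enter (0,3), '.' pass, move up to (-1,3)
Step 11: at (-1,3) — EXIT via top edge, pos 3

Answer: top 3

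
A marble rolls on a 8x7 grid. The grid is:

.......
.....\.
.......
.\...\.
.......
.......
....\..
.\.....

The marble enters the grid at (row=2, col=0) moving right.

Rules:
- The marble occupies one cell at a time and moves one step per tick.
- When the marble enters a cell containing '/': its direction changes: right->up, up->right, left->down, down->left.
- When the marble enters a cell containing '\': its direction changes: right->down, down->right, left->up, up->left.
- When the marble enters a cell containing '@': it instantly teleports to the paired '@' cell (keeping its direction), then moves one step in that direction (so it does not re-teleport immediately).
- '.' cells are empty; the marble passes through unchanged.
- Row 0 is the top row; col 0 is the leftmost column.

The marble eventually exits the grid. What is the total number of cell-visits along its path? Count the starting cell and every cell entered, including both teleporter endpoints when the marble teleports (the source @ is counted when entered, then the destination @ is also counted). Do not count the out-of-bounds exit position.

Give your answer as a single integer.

Step 1: enter (2,0), '.' pass, move right to (2,1)
Step 2: enter (2,1), '.' pass, move right to (2,2)
Step 3: enter (2,2), '.' pass, move right to (2,3)
Step 4: enter (2,3), '.' pass, move right to (2,4)
Step 5: enter (2,4), '.' pass, move right to (2,5)
Step 6: enter (2,5), '.' pass, move right to (2,6)
Step 7: enter (2,6), '.' pass, move right to (2,7)
Step 8: at (2,7) — EXIT via right edge, pos 2
Path length (cell visits): 7

Answer: 7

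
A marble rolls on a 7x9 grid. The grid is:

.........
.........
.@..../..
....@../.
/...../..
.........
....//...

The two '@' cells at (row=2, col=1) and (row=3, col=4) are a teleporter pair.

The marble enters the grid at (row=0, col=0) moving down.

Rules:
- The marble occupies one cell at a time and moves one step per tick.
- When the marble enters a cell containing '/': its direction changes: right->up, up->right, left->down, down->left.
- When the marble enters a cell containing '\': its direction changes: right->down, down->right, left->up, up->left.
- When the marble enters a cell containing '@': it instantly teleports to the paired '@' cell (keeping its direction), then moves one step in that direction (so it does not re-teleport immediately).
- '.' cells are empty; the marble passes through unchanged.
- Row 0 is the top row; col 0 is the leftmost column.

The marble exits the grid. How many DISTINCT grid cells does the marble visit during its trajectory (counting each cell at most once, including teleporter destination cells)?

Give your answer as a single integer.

Answer: 5

Derivation:
Step 1: enter (0,0), '.' pass, move down to (1,0)
Step 2: enter (1,0), '.' pass, move down to (2,0)
Step 3: enter (2,0), '.' pass, move down to (3,0)
Step 4: enter (3,0), '.' pass, move down to (4,0)
Step 5: enter (4,0), '/' deflects down->left, move left to (4,-1)
Step 6: at (4,-1) — EXIT via left edge, pos 4
Distinct cells visited: 5 (path length 5)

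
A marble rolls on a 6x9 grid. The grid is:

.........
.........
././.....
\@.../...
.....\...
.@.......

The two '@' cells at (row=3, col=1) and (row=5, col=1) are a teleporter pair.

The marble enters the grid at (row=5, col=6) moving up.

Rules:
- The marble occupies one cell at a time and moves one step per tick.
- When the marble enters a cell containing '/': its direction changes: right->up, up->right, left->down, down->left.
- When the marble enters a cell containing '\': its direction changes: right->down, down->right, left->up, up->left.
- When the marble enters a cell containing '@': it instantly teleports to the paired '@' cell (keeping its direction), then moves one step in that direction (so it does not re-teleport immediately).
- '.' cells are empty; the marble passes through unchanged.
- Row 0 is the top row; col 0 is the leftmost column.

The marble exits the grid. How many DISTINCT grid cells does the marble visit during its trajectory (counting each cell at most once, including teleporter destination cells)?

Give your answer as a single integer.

Step 1: enter (5,6), '.' pass, move up to (4,6)
Step 2: enter (4,6), '.' pass, move up to (3,6)
Step 3: enter (3,6), '.' pass, move up to (2,6)
Step 4: enter (2,6), '.' pass, move up to (1,6)
Step 5: enter (1,6), '.' pass, move up to (0,6)
Step 6: enter (0,6), '.' pass, move up to (-1,6)
Step 7: at (-1,6) — EXIT via top edge, pos 6
Distinct cells visited: 6 (path length 6)

Answer: 6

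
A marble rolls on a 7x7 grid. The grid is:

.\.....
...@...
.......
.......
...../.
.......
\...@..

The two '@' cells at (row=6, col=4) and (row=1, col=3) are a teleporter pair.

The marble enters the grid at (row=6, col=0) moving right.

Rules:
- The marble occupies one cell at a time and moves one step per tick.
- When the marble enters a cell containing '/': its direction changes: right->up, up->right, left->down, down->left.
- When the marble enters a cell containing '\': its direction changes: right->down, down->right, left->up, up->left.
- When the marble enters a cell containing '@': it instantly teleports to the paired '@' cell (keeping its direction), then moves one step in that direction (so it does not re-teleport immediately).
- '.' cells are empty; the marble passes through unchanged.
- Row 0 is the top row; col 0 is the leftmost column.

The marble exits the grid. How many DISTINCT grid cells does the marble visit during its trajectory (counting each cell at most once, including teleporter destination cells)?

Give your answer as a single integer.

Step 1: enter (6,0), '\' deflects right->down, move down to (7,0)
Step 2: at (7,0) — EXIT via bottom edge, pos 0
Distinct cells visited: 1 (path length 1)

Answer: 1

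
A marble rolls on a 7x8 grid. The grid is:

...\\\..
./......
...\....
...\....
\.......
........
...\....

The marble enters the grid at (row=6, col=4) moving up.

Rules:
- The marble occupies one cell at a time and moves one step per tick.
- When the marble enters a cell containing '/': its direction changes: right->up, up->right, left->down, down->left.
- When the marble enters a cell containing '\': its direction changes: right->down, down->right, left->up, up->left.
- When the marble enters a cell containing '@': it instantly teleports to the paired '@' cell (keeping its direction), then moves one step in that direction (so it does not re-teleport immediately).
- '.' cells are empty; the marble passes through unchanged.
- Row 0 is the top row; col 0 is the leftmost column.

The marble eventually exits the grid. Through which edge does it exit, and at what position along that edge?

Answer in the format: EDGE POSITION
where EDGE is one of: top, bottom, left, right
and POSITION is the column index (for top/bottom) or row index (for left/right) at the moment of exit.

Answer: top 3

Derivation:
Step 1: enter (6,4), '.' pass, move up to (5,4)
Step 2: enter (5,4), '.' pass, move up to (4,4)
Step 3: enter (4,4), '.' pass, move up to (3,4)
Step 4: enter (3,4), '.' pass, move up to (2,4)
Step 5: enter (2,4), '.' pass, move up to (1,4)
Step 6: enter (1,4), '.' pass, move up to (0,4)
Step 7: enter (0,4), '\' deflects up->left, move left to (0,3)
Step 8: enter (0,3), '\' deflects left->up, move up to (-1,3)
Step 9: at (-1,3) — EXIT via top edge, pos 3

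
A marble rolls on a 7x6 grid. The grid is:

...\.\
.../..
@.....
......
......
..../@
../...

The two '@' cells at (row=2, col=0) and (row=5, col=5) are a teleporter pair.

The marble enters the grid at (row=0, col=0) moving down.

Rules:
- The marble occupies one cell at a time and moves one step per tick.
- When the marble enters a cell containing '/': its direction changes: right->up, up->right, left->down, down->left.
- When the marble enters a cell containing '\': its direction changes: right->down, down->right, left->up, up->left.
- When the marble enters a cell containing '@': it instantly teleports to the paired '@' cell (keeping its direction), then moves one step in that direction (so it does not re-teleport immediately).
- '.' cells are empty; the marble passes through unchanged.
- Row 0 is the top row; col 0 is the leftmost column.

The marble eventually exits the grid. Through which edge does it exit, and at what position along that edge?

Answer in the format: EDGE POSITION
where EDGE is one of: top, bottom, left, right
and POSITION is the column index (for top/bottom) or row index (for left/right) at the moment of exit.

Step 1: enter (0,0), '.' pass, move down to (1,0)
Step 2: enter (1,0), '.' pass, move down to (2,0)
Step 3: enter (2,0), '@' teleport (2,0)->(5,5), also enter (5,5), move down to (6,5)
Step 4: enter (6,5), '.' pass, move down to (7,5)
Step 5: at (7,5) — EXIT via bottom edge, pos 5

Answer: bottom 5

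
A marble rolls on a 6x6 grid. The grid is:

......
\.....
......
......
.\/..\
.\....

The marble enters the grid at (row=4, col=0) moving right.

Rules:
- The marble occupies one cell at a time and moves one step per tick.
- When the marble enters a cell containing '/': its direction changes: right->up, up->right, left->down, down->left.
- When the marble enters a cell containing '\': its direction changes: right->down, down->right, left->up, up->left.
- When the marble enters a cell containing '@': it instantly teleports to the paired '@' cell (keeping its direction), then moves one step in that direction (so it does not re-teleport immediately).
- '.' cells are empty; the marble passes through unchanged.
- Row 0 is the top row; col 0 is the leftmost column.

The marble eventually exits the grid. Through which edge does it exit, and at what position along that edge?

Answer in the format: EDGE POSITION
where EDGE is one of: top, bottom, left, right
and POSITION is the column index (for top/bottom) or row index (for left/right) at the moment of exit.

Answer: right 5

Derivation:
Step 1: enter (4,0), '.' pass, move right to (4,1)
Step 2: enter (4,1), '\' deflects right->down, move down to (5,1)
Step 3: enter (5,1), '\' deflects down->right, move right to (5,2)
Step 4: enter (5,2), '.' pass, move right to (5,3)
Step 5: enter (5,3), '.' pass, move right to (5,4)
Step 6: enter (5,4), '.' pass, move right to (5,5)
Step 7: enter (5,5), '.' pass, move right to (5,6)
Step 8: at (5,6) — EXIT via right edge, pos 5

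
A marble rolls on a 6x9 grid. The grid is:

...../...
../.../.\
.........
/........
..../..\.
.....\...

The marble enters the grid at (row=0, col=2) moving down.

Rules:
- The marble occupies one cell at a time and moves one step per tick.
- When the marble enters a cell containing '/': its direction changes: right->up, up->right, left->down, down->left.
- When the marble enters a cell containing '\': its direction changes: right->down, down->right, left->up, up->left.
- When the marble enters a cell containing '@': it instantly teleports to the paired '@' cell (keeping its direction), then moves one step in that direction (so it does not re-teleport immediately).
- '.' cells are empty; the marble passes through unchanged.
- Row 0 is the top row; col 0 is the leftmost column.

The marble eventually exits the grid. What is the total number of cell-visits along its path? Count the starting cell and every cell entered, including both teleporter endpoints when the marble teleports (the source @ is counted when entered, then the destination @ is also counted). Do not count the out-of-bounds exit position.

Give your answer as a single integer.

Answer: 4

Derivation:
Step 1: enter (0,2), '.' pass, move down to (1,2)
Step 2: enter (1,2), '/' deflects down->left, move left to (1,1)
Step 3: enter (1,1), '.' pass, move left to (1,0)
Step 4: enter (1,0), '.' pass, move left to (1,-1)
Step 5: at (1,-1) — EXIT via left edge, pos 1
Path length (cell visits): 4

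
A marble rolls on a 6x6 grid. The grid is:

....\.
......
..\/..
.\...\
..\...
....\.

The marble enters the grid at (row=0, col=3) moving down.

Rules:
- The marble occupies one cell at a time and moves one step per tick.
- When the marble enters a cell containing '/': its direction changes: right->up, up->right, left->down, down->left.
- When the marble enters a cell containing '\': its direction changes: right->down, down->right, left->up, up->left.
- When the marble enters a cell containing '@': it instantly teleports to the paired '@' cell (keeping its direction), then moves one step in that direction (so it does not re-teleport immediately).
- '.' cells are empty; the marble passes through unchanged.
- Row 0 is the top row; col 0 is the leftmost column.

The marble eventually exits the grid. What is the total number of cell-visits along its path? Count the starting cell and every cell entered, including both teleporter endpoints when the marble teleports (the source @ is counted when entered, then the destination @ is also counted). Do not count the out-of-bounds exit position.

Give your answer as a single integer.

Step 1: enter (0,3), '.' pass, move down to (1,3)
Step 2: enter (1,3), '.' pass, move down to (2,3)
Step 3: enter (2,3), '/' deflects down->left, move left to (2,2)
Step 4: enter (2,2), '\' deflects left->up, move up to (1,2)
Step 5: enter (1,2), '.' pass, move up to (0,2)
Step 6: enter (0,2), '.' pass, move up to (-1,2)
Step 7: at (-1,2) — EXIT via top edge, pos 2
Path length (cell visits): 6

Answer: 6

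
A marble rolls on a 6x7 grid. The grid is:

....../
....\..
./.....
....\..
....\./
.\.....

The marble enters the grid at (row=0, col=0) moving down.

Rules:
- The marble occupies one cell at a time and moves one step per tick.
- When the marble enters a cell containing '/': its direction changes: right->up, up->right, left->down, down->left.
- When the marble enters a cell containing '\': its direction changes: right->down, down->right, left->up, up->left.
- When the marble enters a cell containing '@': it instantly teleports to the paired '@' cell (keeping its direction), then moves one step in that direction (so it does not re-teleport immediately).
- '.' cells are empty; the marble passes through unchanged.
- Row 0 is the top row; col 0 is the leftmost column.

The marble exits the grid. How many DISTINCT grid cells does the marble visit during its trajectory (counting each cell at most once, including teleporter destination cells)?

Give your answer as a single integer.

Answer: 6

Derivation:
Step 1: enter (0,0), '.' pass, move down to (1,0)
Step 2: enter (1,0), '.' pass, move down to (2,0)
Step 3: enter (2,0), '.' pass, move down to (3,0)
Step 4: enter (3,0), '.' pass, move down to (4,0)
Step 5: enter (4,0), '.' pass, move down to (5,0)
Step 6: enter (5,0), '.' pass, move down to (6,0)
Step 7: at (6,0) — EXIT via bottom edge, pos 0
Distinct cells visited: 6 (path length 6)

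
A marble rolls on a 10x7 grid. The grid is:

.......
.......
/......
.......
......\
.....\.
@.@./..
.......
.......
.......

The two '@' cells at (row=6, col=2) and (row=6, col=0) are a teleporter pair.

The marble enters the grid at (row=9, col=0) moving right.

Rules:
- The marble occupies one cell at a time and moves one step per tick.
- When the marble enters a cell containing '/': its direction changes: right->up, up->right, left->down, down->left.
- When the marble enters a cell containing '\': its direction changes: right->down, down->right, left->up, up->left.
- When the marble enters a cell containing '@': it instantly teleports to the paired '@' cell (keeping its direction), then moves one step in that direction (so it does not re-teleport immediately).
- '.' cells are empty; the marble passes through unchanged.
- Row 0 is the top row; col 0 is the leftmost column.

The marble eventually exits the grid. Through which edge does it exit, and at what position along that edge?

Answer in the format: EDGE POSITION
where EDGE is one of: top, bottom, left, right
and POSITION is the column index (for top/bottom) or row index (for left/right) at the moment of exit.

Answer: right 9

Derivation:
Step 1: enter (9,0), '.' pass, move right to (9,1)
Step 2: enter (9,1), '.' pass, move right to (9,2)
Step 3: enter (9,2), '.' pass, move right to (9,3)
Step 4: enter (9,3), '.' pass, move right to (9,4)
Step 5: enter (9,4), '.' pass, move right to (9,5)
Step 6: enter (9,5), '.' pass, move right to (9,6)
Step 7: enter (9,6), '.' pass, move right to (9,7)
Step 8: at (9,7) — EXIT via right edge, pos 9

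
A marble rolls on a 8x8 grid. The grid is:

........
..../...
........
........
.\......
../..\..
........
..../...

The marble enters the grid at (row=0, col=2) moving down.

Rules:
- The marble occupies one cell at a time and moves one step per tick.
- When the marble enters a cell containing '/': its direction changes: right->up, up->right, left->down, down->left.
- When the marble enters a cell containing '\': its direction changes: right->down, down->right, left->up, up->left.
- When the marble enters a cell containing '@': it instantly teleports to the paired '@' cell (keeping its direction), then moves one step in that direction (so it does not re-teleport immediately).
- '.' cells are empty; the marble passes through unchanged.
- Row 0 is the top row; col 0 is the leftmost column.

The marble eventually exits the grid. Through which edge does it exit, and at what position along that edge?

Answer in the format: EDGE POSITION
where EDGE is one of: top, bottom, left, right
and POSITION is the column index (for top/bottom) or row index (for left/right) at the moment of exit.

Step 1: enter (0,2), '.' pass, move down to (1,2)
Step 2: enter (1,2), '.' pass, move down to (2,2)
Step 3: enter (2,2), '.' pass, move down to (3,2)
Step 4: enter (3,2), '.' pass, move down to (4,2)
Step 5: enter (4,2), '.' pass, move down to (5,2)
Step 6: enter (5,2), '/' deflects down->left, move left to (5,1)
Step 7: enter (5,1), '.' pass, move left to (5,0)
Step 8: enter (5,0), '.' pass, move left to (5,-1)
Step 9: at (5,-1) — EXIT via left edge, pos 5

Answer: left 5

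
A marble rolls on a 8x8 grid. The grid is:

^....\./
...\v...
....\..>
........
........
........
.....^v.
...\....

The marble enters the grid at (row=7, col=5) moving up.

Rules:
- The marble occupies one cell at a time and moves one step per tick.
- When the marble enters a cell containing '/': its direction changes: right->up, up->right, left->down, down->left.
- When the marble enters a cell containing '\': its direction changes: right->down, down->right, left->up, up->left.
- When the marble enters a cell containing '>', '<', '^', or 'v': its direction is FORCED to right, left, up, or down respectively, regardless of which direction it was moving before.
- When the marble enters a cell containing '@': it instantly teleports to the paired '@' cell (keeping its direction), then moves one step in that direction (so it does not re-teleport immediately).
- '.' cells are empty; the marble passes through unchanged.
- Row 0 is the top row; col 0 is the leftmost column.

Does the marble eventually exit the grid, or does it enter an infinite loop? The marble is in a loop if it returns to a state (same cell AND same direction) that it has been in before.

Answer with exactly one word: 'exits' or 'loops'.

Step 1: enter (7,5), '.' pass, move up to (6,5)
Step 2: enter (6,5), '^' forces up->up, move up to (5,5)
Step 3: enter (5,5), '.' pass, move up to (4,5)
Step 4: enter (4,5), '.' pass, move up to (3,5)
Step 5: enter (3,5), '.' pass, move up to (2,5)
Step 6: enter (2,5), '.' pass, move up to (1,5)
Step 7: enter (1,5), '.' pass, move up to (0,5)
Step 8: enter (0,5), '\' deflects up->left, move left to (0,4)
Step 9: enter (0,4), '.' pass, move left to (0,3)
Step 10: enter (0,3), '.' pass, move left to (0,2)
Step 11: enter (0,2), '.' pass, move left to (0,1)
Step 12: enter (0,1), '.' pass, move left to (0,0)
Step 13: enter (0,0), '^' forces left->up, move up to (-1,0)
Step 14: at (-1,0) — EXIT via top edge, pos 0

Answer: exits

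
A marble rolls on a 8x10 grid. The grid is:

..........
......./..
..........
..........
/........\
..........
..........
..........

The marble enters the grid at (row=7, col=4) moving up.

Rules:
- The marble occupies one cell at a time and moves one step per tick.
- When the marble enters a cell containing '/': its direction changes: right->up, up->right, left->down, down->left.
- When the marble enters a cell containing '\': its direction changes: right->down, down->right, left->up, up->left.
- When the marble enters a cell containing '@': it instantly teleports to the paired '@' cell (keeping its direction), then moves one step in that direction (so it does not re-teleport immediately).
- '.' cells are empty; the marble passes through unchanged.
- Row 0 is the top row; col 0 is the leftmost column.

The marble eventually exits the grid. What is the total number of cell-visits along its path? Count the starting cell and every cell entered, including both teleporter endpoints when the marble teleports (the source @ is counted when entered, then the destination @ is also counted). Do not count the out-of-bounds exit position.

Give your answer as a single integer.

Answer: 8

Derivation:
Step 1: enter (7,4), '.' pass, move up to (6,4)
Step 2: enter (6,4), '.' pass, move up to (5,4)
Step 3: enter (5,4), '.' pass, move up to (4,4)
Step 4: enter (4,4), '.' pass, move up to (3,4)
Step 5: enter (3,4), '.' pass, move up to (2,4)
Step 6: enter (2,4), '.' pass, move up to (1,4)
Step 7: enter (1,4), '.' pass, move up to (0,4)
Step 8: enter (0,4), '.' pass, move up to (-1,4)
Step 9: at (-1,4) — EXIT via top edge, pos 4
Path length (cell visits): 8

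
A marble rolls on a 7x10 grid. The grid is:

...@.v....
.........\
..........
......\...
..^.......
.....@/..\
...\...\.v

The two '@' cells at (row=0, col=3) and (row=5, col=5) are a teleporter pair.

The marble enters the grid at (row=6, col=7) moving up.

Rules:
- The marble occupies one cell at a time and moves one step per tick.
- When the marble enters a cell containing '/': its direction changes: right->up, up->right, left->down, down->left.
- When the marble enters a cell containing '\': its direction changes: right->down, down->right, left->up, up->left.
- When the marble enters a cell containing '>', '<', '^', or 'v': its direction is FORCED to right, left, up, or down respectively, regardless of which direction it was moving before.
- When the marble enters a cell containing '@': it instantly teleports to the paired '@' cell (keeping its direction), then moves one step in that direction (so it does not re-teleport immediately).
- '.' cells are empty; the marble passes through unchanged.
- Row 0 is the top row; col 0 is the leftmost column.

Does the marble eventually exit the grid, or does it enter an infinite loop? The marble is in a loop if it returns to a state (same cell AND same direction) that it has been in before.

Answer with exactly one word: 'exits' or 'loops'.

Answer: exits

Derivation:
Step 1: enter (6,7), '\' deflects up->left, move left to (6,6)
Step 2: enter (6,6), '.' pass, move left to (6,5)
Step 3: enter (6,5), '.' pass, move left to (6,4)
Step 4: enter (6,4), '.' pass, move left to (6,3)
Step 5: enter (6,3), '\' deflects left->up, move up to (5,3)
Step 6: enter (5,3), '.' pass, move up to (4,3)
Step 7: enter (4,3), '.' pass, move up to (3,3)
Step 8: enter (3,3), '.' pass, move up to (2,3)
Step 9: enter (2,3), '.' pass, move up to (1,3)
Step 10: enter (1,3), '.' pass, move up to (0,3)
Step 11: enter (0,3), '@' teleport (0,3)->(5,5), also enter (5,5), move up to (4,5)
Step 12: enter (4,5), '.' pass, move up to (3,5)
Step 13: enter (3,5), '.' pass, move up to (2,5)
Step 14: enter (2,5), '.' pass, move up to (1,5)
Step 15: enter (1,5), '.' pass, move up to (0,5)
Step 16: enter (0,5), 'v' forces up->down, move down to (1,5)
Step 17: enter (1,5), '.' pass, move down to (2,5)
Step 18: enter (2,5), '.' pass, move down to (3,5)
Step 19: enter (3,5), '.' pass, move down to (4,5)
Step 20: enter (4,5), '.' pass, move down to (5,5)
Step 21: enter (5,5), '@' teleport (5,5)->(0,3), also enter (0,3), move down to (1,3)
Step 22: enter (1,3), '.' pass, move down to (2,3)
Step 23: enter (2,3), '.' pass, move down to (3,3)
Step 24: enter (3,3), '.' pass, move down to (4,3)
Step 25: enter (4,3), '.' pass, move down to (5,3)
Step 26: enter (5,3), '.' pass, move down to (6,3)
Step 27: enter (6,3), '\' deflects down->right, move right to (6,4)
Step 28: enter (6,4), '.' pass, move right to (6,5)
Step 29: enter (6,5), '.' pass, move right to (6,6)
Step 30: enter (6,6), '.' pass, move right to (6,7)
Step 31: enter (6,7), '\' deflects right->down, move down to (7,7)
Step 32: at (7,7) — EXIT via bottom edge, pos 7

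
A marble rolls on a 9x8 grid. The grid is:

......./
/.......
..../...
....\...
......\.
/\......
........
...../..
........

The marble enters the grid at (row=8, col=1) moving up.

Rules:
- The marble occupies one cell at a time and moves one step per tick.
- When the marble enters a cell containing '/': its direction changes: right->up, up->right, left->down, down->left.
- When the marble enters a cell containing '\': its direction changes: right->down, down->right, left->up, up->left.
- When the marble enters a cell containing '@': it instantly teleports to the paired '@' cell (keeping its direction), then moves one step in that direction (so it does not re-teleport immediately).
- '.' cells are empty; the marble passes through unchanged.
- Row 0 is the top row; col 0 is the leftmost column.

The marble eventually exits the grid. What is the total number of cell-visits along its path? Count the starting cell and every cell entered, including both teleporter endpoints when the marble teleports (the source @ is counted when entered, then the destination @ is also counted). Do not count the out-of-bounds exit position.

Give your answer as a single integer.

Step 1: enter (8,1), '.' pass, move up to (7,1)
Step 2: enter (7,1), '.' pass, move up to (6,1)
Step 3: enter (6,1), '.' pass, move up to (5,1)
Step 4: enter (5,1), '\' deflects up->left, move left to (5,0)
Step 5: enter (5,0), '/' deflects left->down, move down to (6,0)
Step 6: enter (6,0), '.' pass, move down to (7,0)
Step 7: enter (7,0), '.' pass, move down to (8,0)
Step 8: enter (8,0), '.' pass, move down to (9,0)
Step 9: at (9,0) — EXIT via bottom edge, pos 0
Path length (cell visits): 8

Answer: 8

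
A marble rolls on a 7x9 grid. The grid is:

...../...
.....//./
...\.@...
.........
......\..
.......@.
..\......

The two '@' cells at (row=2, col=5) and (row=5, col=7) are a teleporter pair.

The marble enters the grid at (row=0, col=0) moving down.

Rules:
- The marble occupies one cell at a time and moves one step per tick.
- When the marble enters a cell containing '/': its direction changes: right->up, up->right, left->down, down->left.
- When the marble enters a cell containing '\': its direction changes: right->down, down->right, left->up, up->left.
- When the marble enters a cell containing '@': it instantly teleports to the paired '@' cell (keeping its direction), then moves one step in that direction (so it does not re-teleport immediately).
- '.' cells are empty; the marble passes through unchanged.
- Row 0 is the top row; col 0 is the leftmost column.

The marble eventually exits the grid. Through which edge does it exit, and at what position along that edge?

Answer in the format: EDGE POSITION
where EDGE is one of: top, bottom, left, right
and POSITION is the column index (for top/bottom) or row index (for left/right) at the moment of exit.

Step 1: enter (0,0), '.' pass, move down to (1,0)
Step 2: enter (1,0), '.' pass, move down to (2,0)
Step 3: enter (2,0), '.' pass, move down to (3,0)
Step 4: enter (3,0), '.' pass, move down to (4,0)
Step 5: enter (4,0), '.' pass, move down to (5,0)
Step 6: enter (5,0), '.' pass, move down to (6,0)
Step 7: enter (6,0), '.' pass, move down to (7,0)
Step 8: at (7,0) — EXIT via bottom edge, pos 0

Answer: bottom 0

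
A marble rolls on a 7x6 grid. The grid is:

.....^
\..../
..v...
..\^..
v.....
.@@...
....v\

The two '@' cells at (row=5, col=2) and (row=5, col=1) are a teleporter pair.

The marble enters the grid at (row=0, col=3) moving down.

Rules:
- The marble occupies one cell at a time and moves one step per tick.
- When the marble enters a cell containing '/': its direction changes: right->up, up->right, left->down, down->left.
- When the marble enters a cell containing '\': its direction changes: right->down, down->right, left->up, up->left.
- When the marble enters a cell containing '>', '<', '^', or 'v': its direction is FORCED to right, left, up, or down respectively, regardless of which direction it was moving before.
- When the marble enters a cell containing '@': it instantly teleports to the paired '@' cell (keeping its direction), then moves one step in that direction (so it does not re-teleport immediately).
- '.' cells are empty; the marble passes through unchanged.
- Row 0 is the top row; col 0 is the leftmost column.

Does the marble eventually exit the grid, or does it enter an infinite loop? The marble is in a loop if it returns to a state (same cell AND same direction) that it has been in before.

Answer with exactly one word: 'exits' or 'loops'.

Answer: exits

Derivation:
Step 1: enter (0,3), '.' pass, move down to (1,3)
Step 2: enter (1,3), '.' pass, move down to (2,3)
Step 3: enter (2,3), '.' pass, move down to (3,3)
Step 4: enter (3,3), '^' forces down->up, move up to (2,3)
Step 5: enter (2,3), '.' pass, move up to (1,3)
Step 6: enter (1,3), '.' pass, move up to (0,3)
Step 7: enter (0,3), '.' pass, move up to (-1,3)
Step 8: at (-1,3) — EXIT via top edge, pos 3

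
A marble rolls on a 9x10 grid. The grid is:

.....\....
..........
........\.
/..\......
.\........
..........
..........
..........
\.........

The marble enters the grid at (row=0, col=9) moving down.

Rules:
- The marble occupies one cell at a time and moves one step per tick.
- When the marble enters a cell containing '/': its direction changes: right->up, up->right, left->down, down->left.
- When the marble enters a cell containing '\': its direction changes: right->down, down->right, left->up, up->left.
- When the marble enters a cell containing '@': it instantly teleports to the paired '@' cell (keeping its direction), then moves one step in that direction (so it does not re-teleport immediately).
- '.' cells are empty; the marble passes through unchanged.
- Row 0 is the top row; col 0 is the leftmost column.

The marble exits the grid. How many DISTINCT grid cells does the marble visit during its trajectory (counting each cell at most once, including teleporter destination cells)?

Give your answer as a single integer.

Step 1: enter (0,9), '.' pass, move down to (1,9)
Step 2: enter (1,9), '.' pass, move down to (2,9)
Step 3: enter (2,9), '.' pass, move down to (3,9)
Step 4: enter (3,9), '.' pass, move down to (4,9)
Step 5: enter (4,9), '.' pass, move down to (5,9)
Step 6: enter (5,9), '.' pass, move down to (6,9)
Step 7: enter (6,9), '.' pass, move down to (7,9)
Step 8: enter (7,9), '.' pass, move down to (8,9)
Step 9: enter (8,9), '.' pass, move down to (9,9)
Step 10: at (9,9) — EXIT via bottom edge, pos 9
Distinct cells visited: 9 (path length 9)

Answer: 9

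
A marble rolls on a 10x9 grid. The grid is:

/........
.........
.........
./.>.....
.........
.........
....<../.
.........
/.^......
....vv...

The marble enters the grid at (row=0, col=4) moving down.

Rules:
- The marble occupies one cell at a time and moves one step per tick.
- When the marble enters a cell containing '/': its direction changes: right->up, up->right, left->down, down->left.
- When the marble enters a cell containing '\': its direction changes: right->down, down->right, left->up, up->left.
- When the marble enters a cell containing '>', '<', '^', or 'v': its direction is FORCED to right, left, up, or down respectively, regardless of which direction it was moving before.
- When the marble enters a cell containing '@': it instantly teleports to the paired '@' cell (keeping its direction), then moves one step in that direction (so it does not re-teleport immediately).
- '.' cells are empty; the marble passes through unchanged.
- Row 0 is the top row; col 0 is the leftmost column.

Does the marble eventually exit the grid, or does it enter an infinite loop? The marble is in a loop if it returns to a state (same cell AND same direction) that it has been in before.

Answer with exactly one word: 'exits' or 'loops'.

Answer: exits

Derivation:
Step 1: enter (0,4), '.' pass, move down to (1,4)
Step 2: enter (1,4), '.' pass, move down to (2,4)
Step 3: enter (2,4), '.' pass, move down to (3,4)
Step 4: enter (3,4), '.' pass, move down to (4,4)
Step 5: enter (4,4), '.' pass, move down to (5,4)
Step 6: enter (5,4), '.' pass, move down to (6,4)
Step 7: enter (6,4), '<' forces down->left, move left to (6,3)
Step 8: enter (6,3), '.' pass, move left to (6,2)
Step 9: enter (6,2), '.' pass, move left to (6,1)
Step 10: enter (6,1), '.' pass, move left to (6,0)
Step 11: enter (6,0), '.' pass, move left to (6,-1)
Step 12: at (6,-1) — EXIT via left edge, pos 6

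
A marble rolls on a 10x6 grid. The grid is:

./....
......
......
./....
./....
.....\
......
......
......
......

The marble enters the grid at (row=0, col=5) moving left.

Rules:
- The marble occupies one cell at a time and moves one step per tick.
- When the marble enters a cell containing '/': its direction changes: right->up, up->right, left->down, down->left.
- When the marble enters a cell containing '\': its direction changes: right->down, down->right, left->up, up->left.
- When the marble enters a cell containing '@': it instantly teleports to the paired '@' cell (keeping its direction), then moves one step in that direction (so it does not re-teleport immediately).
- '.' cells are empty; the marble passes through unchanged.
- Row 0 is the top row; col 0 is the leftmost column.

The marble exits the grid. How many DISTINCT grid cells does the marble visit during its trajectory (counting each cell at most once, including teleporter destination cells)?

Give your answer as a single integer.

Step 1: enter (0,5), '.' pass, move left to (0,4)
Step 2: enter (0,4), '.' pass, move left to (0,3)
Step 3: enter (0,3), '.' pass, move left to (0,2)
Step 4: enter (0,2), '.' pass, move left to (0,1)
Step 5: enter (0,1), '/' deflects left->down, move down to (1,1)
Step 6: enter (1,1), '.' pass, move down to (2,1)
Step 7: enter (2,1), '.' pass, move down to (3,1)
Step 8: enter (3,1), '/' deflects down->left, move left to (3,0)
Step 9: enter (3,0), '.' pass, move left to (3,-1)
Step 10: at (3,-1) — EXIT via left edge, pos 3
Distinct cells visited: 9 (path length 9)

Answer: 9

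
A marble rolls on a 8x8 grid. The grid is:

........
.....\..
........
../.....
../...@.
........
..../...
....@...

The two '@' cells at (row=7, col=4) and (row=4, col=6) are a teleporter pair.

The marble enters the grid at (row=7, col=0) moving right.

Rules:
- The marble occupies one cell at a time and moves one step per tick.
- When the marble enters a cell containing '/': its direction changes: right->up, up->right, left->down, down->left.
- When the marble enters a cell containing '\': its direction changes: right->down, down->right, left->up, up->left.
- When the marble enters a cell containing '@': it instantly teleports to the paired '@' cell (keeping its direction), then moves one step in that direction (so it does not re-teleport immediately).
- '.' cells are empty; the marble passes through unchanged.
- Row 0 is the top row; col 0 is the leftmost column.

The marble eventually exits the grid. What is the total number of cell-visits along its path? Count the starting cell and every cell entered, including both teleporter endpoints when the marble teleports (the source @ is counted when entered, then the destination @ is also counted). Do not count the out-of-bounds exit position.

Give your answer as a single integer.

Step 1: enter (7,0), '.' pass, move right to (7,1)
Step 2: enter (7,1), '.' pass, move right to (7,2)
Step 3: enter (7,2), '.' pass, move right to (7,3)
Step 4: enter (7,3), '.' pass, move right to (7,4)
Step 5: enter (7,4), '@' teleport (7,4)->(4,6), also enter (4,6), move right to (4,7)
Step 6: enter (4,7), '.' pass, move right to (4,8)
Step 7: at (4,8) — EXIT via right edge, pos 4
Path length (cell visits): 7

Answer: 7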